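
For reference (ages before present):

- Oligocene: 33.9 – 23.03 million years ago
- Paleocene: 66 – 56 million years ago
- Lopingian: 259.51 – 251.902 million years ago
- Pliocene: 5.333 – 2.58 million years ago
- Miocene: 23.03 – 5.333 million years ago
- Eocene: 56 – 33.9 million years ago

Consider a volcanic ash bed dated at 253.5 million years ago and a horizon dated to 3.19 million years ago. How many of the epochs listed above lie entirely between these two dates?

The older date is 253.5 Ma and the younger is 3.19 Ma.
Epochs with start < 253.5 and end > 3.19 Ma: Paleocene (66–56), Eocene (56–33.9), Oligocene (33.9–23.03), Miocene (23.03–5.333).
That is 4 complete epochs.

4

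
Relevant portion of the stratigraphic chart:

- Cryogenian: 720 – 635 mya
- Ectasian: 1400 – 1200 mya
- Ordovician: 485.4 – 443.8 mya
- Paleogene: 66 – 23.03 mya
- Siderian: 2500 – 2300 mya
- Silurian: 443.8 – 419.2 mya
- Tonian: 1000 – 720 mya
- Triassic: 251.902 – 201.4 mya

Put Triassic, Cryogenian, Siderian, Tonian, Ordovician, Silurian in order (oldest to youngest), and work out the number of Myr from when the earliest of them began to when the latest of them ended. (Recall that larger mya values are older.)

From the excerpt: Triassic 251.902–201.4; Cryogenian 720–635; Siderian 2500–2300; Tonian 1000–720; Ordovician 485.4–443.8; Silurian 443.8–419.2 (Ma).
Larger Ma is earlier, so the oldest is Siderian and the youngest is Triassic; oldest to youngest: Siderian, Tonian, Cryogenian, Ordovician, Silurian, Triassic.
Oldest start 2500 minus youngest end 201.4 gives 2298.6 Myr overall.

Siderian, Tonian, Cryogenian, Ordovician, Silurian, Triassic; total span 2298.6 Myr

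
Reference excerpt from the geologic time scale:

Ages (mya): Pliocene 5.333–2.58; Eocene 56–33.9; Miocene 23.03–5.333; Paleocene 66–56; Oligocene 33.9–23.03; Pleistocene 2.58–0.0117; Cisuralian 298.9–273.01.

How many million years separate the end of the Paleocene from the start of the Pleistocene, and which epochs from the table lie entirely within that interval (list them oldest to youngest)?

End of Paleocene = 56 Ma; start of Pleistocene = 2.58 Ma.
Gap = 56 − 2.58 = 53.42 Myr.
Epochs wholly inside 56–2.58 Ma: Eocene (56–33.9), Oligocene (33.9–23.03), Miocene (23.03–5.333), Pliocene (5.333–2.58).

53.42 million years; Eocene, Oligocene, Miocene, Pliocene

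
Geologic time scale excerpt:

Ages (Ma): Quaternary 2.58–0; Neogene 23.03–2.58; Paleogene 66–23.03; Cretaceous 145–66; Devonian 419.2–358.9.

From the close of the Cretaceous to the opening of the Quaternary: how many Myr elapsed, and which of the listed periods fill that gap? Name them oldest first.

63.42 million years; Paleogene, Neogene

The Cretaceous closes at 66 Ma and the Quaternary opens at 2.58 Ma, so the interval is 66 − 2.58 = 63.42 Myr.
A period fits inside if it starts at or after 66 Ma and ends at or before 2.58 Ma; oldest first that gives Paleogene, Neogene.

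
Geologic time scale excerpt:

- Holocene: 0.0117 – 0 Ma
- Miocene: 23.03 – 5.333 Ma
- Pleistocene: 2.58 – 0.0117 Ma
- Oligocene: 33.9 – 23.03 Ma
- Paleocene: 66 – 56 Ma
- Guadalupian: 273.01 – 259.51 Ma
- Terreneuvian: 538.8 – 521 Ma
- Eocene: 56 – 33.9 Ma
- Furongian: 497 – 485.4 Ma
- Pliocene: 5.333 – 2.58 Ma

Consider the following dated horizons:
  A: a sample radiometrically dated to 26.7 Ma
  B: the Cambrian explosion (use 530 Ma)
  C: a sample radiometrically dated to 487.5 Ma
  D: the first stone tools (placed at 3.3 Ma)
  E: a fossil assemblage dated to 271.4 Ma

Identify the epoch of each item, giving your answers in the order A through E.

A — Oligocene; B — Terreneuvian; C — Furongian; D — Pliocene; E — Guadalupian

A: 26.7 Ma lies in 33.9–23.03 Ma, so Oligocene.
B: 530 Ma lies in 538.8–521 Ma, so Terreneuvian.
C: 487.5 Ma lies in 497–485.4 Ma, so Furongian.
D: 3.3 Ma lies in 5.333–2.58 Ma, so Pliocene.
E: 271.4 Ma lies in 273.01–259.51 Ma, so Guadalupian.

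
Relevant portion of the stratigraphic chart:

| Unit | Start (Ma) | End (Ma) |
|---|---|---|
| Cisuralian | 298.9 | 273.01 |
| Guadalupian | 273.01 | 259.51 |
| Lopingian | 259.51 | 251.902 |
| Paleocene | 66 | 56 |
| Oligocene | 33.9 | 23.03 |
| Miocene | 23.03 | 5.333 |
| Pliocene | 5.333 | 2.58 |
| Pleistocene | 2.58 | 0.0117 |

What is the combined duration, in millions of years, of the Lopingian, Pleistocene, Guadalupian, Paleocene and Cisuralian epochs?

Each duration: Lopingian = 7.608; Pleistocene = 2.5683; Guadalupian = 13.5; Paleocene = 10; Cisuralian = 25.89.
Sum: 7.608 + 2.5683 + 13.5 + 10 + 25.89 = 59.5663 Myr.

59.5663 million years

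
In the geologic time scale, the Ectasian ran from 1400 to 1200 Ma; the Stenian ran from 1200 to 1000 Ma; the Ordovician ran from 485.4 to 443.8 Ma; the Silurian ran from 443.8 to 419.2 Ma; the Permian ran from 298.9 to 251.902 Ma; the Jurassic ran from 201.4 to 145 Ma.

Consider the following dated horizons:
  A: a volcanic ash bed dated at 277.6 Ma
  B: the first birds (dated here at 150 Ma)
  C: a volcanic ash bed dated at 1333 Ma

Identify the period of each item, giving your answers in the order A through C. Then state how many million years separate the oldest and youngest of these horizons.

A — Permian; B — Jurassic; C — Ectasian; span 1183 million years

Match each age against the start–end ranges in the excerpt: A = 277.6 Ma → Permian (298.9–251.902); B = 150 Ma → Jurassic (201.4–145); C = 1333 Ma → Ectasian (1400–1200).
The largest age is 1333 Ma and the smallest is 150 Ma; their difference is 1183 Myr.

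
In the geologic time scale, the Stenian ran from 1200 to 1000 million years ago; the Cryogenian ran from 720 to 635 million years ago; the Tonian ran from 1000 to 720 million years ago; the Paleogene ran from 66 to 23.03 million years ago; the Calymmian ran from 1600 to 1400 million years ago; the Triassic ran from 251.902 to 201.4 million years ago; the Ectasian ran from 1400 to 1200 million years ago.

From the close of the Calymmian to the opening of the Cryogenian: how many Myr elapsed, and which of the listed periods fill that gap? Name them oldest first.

The Calymmian closes at 1400 Ma and the Cryogenian opens at 720 Ma, so the interval is 1400 − 720 = 680 Myr.
A period fits inside if it starts at or after 1400 Ma and ends at or before 720 Ma; oldest first that gives Ectasian, Stenian, Tonian.

680 million years; Ectasian, Stenian, Tonian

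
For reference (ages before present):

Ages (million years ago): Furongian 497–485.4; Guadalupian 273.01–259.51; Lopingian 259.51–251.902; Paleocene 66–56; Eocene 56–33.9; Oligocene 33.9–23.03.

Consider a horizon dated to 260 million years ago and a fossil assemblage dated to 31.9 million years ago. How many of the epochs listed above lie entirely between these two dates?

3

260 Ma sits inside the Guadalupian (273.01–259.51) and 31.9 Ma inside the Oligocene (33.9–23.03); neither of those is wholly between the two dates.
The listed epochs lying completely between them are Lopingian, Paleocene, Eocene — 3 in all.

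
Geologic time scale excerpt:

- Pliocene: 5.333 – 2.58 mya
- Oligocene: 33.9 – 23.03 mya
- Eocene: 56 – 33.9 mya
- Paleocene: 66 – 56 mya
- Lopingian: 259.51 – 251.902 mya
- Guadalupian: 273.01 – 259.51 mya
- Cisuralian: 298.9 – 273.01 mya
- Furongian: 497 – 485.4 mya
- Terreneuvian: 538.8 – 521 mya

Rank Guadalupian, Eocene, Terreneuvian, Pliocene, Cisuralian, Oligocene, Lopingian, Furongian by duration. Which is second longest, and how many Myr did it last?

Eocene, 22.1 million years

Durations: Guadalupian 13.5; Eocene 22.1; Terreneuvian 17.8; Pliocene 2.753; Cisuralian 25.89; Oligocene 10.87; Lopingian 7.608; Furongian 11.6 Myr.
Sorted longest-first: Cisuralian (25.89), Eocene (22.1), Terreneuvian (17.8), Guadalupian (13.5), Furongian (11.6), Oligocene (10.87), Lopingian (7.608), Pliocene (2.753).
The second longest is Eocene at 22.1 Myr.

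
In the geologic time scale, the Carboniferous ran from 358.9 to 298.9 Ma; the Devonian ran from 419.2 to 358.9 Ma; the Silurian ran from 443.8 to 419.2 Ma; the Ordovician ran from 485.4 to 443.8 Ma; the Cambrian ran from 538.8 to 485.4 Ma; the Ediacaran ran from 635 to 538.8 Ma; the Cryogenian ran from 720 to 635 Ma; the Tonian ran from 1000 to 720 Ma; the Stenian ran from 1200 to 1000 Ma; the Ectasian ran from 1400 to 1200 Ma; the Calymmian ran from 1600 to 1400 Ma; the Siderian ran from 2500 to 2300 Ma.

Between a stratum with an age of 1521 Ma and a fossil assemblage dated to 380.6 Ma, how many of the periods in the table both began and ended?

The older date is 1521 Ma and the younger is 380.6 Ma.
Periods with start < 1521 and end > 380.6 Ma: Ectasian (1400–1200), Stenian (1200–1000), Tonian (1000–720), Cryogenian (720–635), Ediacaran (635–538.8), Cambrian (538.8–485.4), Ordovician (485.4–443.8), Silurian (443.8–419.2).
That is 8 complete periods.

8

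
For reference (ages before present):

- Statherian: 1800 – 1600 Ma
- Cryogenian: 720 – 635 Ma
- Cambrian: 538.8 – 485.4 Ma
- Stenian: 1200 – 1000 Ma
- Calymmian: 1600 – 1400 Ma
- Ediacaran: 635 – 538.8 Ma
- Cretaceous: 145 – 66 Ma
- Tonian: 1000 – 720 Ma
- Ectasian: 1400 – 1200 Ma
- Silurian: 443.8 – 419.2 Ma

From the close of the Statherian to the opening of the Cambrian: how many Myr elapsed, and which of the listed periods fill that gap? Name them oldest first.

1061.2 million years; Calymmian, Ectasian, Stenian, Tonian, Cryogenian, Ediacaran

The Statherian closes at 1600 Ma and the Cambrian opens at 538.8 Ma, so the interval is 1600 − 538.8 = 1061.2 Myr.
A period fits inside if it starts at or after 1600 Ma and ends at or before 538.8 Ma; oldest first that gives Calymmian, Ectasian, Stenian, Tonian, Cryogenian, Ediacaran.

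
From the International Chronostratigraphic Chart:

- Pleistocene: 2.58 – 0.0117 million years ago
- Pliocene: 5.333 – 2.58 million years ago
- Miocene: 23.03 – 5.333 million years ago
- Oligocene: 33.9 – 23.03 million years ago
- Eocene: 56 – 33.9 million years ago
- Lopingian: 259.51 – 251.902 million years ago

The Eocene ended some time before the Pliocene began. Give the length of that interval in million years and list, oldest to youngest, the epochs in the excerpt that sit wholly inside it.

End of Eocene = 33.9 Ma; start of Pliocene = 5.333 Ma.
Gap = 33.9 − 5.333 = 28.567 Myr.
Epochs wholly inside 33.9–5.333 Ma: Oligocene (33.9–23.03), Miocene (23.03–5.333).

28.567 million years; Oligocene, Miocene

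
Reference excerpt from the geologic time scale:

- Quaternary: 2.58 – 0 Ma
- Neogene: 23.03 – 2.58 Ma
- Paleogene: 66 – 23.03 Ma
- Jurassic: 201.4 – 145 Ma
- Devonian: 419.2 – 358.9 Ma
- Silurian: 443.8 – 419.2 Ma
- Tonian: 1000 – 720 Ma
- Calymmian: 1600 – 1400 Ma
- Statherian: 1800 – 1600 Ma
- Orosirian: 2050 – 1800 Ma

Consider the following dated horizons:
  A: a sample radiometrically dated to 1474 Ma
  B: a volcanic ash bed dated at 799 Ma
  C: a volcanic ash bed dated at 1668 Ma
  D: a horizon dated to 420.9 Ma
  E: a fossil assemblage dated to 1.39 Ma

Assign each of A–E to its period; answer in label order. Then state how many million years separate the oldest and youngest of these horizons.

A — Calymmian; B — Tonian; C — Statherian; D — Silurian; E — Quaternary; span 1666.61 million years

A: 1474 Ma lies in 1600–1400 Ma, so Calymmian.
B: 799 Ma lies in 1000–720 Ma, so Tonian.
C: 1668 Ma lies in 1800–1600 Ma, so Statherian.
D: 420.9 Ma lies in 443.8–419.2 Ma, so Silurian.
E: 1.39 Ma lies in 2.58–0 Ma, so Quaternary.
Oldest = 1668 Ma, youngest = 1.39 Ma → span 1666.61 Myr.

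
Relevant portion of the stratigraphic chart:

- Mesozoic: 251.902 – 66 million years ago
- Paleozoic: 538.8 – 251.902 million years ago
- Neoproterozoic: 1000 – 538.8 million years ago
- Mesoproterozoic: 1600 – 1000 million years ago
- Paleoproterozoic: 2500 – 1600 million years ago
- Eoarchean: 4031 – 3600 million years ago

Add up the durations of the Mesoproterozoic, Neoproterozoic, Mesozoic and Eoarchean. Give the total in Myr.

Each duration: Mesoproterozoic = 600; Neoproterozoic = 461.2; Mesozoic = 185.902; Eoarchean = 431.
Sum: 600 + 461.2 + 185.902 + 431 = 1678.102 Myr.

1678.102 million years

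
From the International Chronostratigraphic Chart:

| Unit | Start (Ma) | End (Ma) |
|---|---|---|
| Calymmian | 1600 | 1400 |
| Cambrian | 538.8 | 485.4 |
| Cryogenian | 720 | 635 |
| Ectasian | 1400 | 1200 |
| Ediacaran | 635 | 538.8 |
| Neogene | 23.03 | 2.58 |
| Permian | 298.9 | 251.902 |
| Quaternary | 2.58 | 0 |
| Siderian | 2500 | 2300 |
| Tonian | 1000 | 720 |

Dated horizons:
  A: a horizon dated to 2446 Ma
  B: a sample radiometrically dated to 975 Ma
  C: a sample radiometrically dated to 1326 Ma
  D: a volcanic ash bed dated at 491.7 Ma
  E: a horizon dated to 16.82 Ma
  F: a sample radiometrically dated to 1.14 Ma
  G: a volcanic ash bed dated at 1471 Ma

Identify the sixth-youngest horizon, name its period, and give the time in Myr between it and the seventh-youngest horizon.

Smaller Ma means younger, so youngest first: F 1.14 < E 16.82 < D 491.7 < B 975 < C 1326 < G 1471 < A 2446.
Counting 6 along gives G (1471 Ma); the excerpt puts that inside the Calymmian, 1600–1400 Ma.
Next in line is A (2446 Ma), and 2446 − 1471 = 975 Myr.

G, in the Calymmian; 975 million years to A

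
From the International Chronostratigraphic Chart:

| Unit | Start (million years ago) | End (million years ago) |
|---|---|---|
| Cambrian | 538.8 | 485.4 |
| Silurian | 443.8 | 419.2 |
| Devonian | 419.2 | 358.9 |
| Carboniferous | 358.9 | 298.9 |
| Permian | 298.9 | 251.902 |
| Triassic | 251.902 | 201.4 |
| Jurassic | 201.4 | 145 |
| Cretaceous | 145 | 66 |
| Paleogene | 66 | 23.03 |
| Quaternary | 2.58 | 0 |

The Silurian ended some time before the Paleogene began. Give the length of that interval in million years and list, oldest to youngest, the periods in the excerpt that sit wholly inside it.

End of Silurian = 419.2 Ma; start of Paleogene = 66 Ma.
Gap = 419.2 − 66 = 353.2 Myr.
Periods wholly inside 419.2–66 Ma: Devonian (419.2–358.9), Carboniferous (358.9–298.9), Permian (298.9–251.902), Triassic (251.902–201.4), Jurassic (201.4–145), Cretaceous (145–66).

353.2 million years; Devonian, Carboniferous, Permian, Triassic, Jurassic, Cretaceous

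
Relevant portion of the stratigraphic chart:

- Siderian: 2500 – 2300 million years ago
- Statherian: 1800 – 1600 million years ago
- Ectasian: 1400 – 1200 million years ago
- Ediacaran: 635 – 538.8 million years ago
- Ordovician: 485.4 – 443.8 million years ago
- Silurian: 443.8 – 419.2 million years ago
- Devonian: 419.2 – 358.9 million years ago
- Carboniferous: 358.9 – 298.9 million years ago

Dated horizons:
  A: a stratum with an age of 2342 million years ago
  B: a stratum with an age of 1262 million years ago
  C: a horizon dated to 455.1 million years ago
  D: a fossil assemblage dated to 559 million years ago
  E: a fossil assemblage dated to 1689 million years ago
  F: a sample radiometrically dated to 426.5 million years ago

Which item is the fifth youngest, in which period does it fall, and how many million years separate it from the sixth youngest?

Sorted youngest-first by Ma: F (426.5), C (455.1), D (559), B (1262), E (1689), A (2342).
The fifth youngest is E at 1689 Ma, which lies in 1800–1600 Ma: the Statherian.
The sixth youngest is A at 2342 Ma; separation = |1689 − 2342| = 653 Myr.

E, in the Statherian; 653 million years to A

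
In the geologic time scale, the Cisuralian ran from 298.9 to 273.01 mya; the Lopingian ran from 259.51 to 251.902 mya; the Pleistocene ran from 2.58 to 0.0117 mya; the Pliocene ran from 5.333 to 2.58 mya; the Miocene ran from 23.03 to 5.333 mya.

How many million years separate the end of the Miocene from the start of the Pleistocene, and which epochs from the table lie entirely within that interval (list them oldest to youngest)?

2.753 million years; Pliocene

The Miocene closes at 5.333 Ma and the Pleistocene opens at 2.58 Ma, so the interval is 5.333 − 2.58 = 2.753 Myr.
An epoch fits inside if it starts at or after 5.333 Ma and ends at or before 2.58 Ma; oldest first that gives Pliocene.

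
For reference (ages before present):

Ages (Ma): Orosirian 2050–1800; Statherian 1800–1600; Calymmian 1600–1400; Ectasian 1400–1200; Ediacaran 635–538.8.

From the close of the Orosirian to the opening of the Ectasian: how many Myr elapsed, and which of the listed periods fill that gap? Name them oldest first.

End of Orosirian = 1800 Ma; start of Ectasian = 1400 Ma.
Gap = 1800 − 1400 = 400 Myr.
Periods wholly inside 1800–1400 Ma: Statherian (1800–1600), Calymmian (1600–1400).

400 million years; Statherian, Calymmian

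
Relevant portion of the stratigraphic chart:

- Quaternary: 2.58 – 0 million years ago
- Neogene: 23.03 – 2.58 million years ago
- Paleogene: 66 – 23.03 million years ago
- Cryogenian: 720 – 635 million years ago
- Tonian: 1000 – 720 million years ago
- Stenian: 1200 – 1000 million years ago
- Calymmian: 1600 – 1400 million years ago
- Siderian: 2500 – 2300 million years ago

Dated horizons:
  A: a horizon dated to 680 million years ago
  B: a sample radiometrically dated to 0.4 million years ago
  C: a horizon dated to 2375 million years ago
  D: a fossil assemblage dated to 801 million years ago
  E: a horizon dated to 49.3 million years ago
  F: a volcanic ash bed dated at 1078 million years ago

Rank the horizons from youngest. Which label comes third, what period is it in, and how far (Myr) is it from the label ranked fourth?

A, in the Cryogenian; 121 million years to D

Sorted youngest-first by Ma: B (0.4), E (49.3), A (680), D (801), F (1078), C (2375).
The third youngest is A at 680 Ma, which lies in 720–635 Ma: the Cryogenian.
The fourth youngest is D at 801 Ma; separation = |680 − 801| = 121 Myr.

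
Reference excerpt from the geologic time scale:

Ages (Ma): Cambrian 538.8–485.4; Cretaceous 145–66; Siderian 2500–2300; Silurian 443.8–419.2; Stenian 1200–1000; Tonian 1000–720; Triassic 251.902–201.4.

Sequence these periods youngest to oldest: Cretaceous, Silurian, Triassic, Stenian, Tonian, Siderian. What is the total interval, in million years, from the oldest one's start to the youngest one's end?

Cretaceous → Triassic → Silurian → Tonian → Stenian → Siderian; total span 2434 Myr

From the excerpt: Cretaceous 145–66; Silurian 443.8–419.2; Triassic 251.902–201.4; Stenian 1200–1000; Tonian 1000–720; Siderian 2500–2300 (Ma).
Larger Ma is earlier, so the oldest is Siderian and the youngest is Cretaceous; youngest to oldest: Cretaceous, Triassic, Silurian, Tonian, Stenian, Siderian.
Oldest start 2500 minus youngest end 66 gives 2434 Myr overall.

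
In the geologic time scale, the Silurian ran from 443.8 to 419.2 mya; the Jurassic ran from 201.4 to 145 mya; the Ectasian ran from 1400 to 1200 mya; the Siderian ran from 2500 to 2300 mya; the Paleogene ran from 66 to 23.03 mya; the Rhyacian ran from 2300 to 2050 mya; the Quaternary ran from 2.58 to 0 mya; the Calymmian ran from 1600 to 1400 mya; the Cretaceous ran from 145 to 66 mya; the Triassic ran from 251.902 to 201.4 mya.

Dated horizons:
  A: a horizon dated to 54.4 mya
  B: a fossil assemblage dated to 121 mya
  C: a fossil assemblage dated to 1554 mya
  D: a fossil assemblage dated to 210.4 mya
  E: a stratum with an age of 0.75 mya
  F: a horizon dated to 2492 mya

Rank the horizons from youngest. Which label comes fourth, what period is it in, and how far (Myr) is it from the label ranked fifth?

D, in the Triassic; 1343.6 million years to C

Sorted youngest-first by Ma: E (0.75), A (54.4), B (121), D (210.4), C (1554), F (2492).
The fourth youngest is D at 210.4 Ma, which lies in 251.902–201.4 Ma: the Triassic.
The fifth youngest is C at 1554 Ma; separation = |210.4 − 1554| = 1343.6 Myr.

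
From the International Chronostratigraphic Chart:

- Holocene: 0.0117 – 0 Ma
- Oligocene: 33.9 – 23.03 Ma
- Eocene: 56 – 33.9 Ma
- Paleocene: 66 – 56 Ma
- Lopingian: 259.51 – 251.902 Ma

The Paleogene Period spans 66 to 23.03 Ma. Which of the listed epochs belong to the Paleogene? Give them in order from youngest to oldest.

Epochs with both bounds inside 66–23.03 Ma: Oligocene (33.9–23.03), Eocene (56–33.9), Paleocene (66–56).

Oligocene, Eocene, Paleocene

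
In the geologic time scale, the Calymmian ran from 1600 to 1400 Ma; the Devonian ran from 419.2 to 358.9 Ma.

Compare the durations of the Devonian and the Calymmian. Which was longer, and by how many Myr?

Devonian: 419.2 − 358.9 = 60.3 Myr.
Calymmian: 1600 − 1400 = 200 Myr.
Difference: 200 − 60.3 = 139.7 Myr, so the Calymmian was longer.

Calymmian, by 139.7 million years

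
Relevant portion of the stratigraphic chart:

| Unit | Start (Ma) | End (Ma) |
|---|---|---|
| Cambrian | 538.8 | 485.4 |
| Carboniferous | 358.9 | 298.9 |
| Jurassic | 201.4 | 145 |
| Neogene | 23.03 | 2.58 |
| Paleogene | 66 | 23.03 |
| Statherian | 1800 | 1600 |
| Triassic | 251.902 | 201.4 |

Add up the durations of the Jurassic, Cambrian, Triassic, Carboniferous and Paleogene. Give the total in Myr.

263.272 million years

Each duration: Jurassic = 56.4; Cambrian = 53.4; Triassic = 50.502; Carboniferous = 60; Paleogene = 42.97.
Sum: 56.4 + 53.4 + 50.502 + 60 + 42.97 = 263.272 Myr.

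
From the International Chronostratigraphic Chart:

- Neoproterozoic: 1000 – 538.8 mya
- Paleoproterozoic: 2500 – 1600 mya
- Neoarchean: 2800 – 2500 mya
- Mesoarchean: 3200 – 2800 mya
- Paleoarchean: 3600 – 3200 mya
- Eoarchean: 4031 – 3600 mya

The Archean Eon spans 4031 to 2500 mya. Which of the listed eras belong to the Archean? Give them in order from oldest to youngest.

Eras with both bounds inside 4031–2500 Ma: Eoarchean (4031–3600), Paleoarchean (3600–3200), Mesoarchean (3200–2800), Neoarchean (2800–2500).

Eoarchean, Paleoarchean, Mesoarchean, Neoarchean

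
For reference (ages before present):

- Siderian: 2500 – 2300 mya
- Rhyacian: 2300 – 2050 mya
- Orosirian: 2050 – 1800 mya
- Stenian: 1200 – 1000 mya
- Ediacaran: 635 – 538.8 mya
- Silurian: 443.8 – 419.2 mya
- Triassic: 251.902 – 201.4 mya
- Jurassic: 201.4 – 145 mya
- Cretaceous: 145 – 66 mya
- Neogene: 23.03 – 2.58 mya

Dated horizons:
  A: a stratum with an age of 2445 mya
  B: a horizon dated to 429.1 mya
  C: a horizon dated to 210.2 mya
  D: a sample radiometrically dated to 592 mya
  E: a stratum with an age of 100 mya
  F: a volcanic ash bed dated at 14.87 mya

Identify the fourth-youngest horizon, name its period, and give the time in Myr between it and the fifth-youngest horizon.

Smaller Ma means younger, so youngest first: F 14.87 < E 100 < C 210.2 < B 429.1 < D 592 < A 2445.
Counting 4 along gives B (429.1 Ma); the excerpt puts that inside the Silurian, 443.8–419.2 Ma.
Next in line is D (592 Ma), and 592 − 429.1 = 162.9 Myr.

B, in the Silurian; 162.9 million years to D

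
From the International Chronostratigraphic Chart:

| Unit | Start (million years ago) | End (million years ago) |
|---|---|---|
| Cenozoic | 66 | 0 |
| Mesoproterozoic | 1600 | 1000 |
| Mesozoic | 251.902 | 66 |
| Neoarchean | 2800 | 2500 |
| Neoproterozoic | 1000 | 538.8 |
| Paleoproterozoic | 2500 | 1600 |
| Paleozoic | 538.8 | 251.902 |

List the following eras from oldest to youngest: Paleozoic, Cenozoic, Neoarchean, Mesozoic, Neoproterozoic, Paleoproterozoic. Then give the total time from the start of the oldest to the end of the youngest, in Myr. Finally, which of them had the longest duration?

From the excerpt: Paleozoic 538.8–251.902; Cenozoic 66–0; Neoarchean 2800–2500; Mesozoic 251.902–66; Neoproterozoic 1000–538.8; Paleoproterozoic 2500–1600 (Ma).
Larger Ma is earlier, so the oldest is Neoarchean and the youngest is Cenozoic; oldest to youngest: Neoarchean, Paleoproterozoic, Neoproterozoic, Paleozoic, Mesozoic, Cenozoic.
Oldest start 2800 minus youngest end 0 gives 2800 Myr overall.
Individual lengths (start − end): Cenozoic 66; Neoproterozoic 461.2; Neoarchean 300; Mesozoic 185.902; Paleozoic 286.898; Paleoproterozoic 900. The largest is Paleoproterozoic at 900 Myr.

Neoarchean, Paleoproterozoic, Neoproterozoic, Paleozoic, Mesozoic, Cenozoic; total span 2800 Myr; longest is Paleoproterozoic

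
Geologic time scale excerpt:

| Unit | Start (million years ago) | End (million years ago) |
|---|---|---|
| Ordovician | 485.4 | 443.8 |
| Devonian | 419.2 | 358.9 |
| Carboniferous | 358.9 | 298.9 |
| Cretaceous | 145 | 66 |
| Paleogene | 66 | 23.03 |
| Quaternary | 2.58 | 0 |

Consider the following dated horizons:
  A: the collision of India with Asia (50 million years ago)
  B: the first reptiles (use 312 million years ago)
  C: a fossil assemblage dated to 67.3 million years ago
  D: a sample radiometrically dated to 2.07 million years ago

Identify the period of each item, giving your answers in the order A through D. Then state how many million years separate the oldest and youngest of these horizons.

A: 50 Ma lies in 66–23.03 Ma, so Paleogene.
B: 312 Ma lies in 358.9–298.9 Ma, so Carboniferous.
C: 67.3 Ma lies in 145–66 Ma, so Cretaceous.
D: 2.07 Ma lies in 2.58–0 Ma, so Quaternary.
Oldest = 312 Ma, youngest = 2.07 Ma → span 309.93 Myr.

A — Paleogene; B — Carboniferous; C — Cretaceous; D — Quaternary; span 309.93 million years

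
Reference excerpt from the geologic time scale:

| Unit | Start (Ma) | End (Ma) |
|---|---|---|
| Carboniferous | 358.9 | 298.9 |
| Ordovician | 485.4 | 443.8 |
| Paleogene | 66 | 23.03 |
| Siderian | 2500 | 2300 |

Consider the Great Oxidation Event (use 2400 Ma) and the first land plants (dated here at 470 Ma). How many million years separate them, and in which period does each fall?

Elapsed time: 2400 − 470 = 1930 Myr.
2400 Ma lies within 2500–2300 Ma: Siderian.
470 Ma lies within 485.4–443.8 Ma: Ordovician.

1930 million years apart; the first in the Siderian, the second in the Ordovician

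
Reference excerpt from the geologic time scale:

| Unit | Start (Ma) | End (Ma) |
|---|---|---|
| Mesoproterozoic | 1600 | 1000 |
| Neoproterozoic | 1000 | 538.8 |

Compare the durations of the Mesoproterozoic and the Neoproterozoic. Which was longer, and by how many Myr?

Mesoproterozoic, by 138.8 million years

Mesoproterozoic: 1600 − 1000 = 600 Myr.
Neoproterozoic: 1000 − 538.8 = 461.2 Myr.
Difference: 600 − 461.2 = 138.8 Myr, so the Mesoproterozoic was longer.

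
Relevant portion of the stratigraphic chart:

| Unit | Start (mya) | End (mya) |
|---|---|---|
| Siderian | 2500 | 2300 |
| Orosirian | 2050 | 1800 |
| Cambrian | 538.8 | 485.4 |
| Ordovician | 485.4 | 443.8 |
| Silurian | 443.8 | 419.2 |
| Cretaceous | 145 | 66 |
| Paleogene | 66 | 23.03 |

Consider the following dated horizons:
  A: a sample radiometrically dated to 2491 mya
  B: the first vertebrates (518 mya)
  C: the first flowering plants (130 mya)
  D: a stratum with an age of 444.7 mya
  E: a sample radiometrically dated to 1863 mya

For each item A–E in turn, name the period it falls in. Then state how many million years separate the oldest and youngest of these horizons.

A — Siderian; B — Cambrian; C — Cretaceous; D — Ordovician; E — Orosirian; span 2361 million years

A: 2491 Ma lies in 2500–2300 Ma, so Siderian.
B: 518 Ma lies in 538.8–485.4 Ma, so Cambrian.
C: 130 Ma lies in 145–66 Ma, so Cretaceous.
D: 444.7 Ma lies in 485.4–443.8 Ma, so Ordovician.
E: 1863 Ma lies in 2050–1800 Ma, so Orosirian.
Oldest = 2491 Ma, youngest = 130 Ma → span 2361 Myr.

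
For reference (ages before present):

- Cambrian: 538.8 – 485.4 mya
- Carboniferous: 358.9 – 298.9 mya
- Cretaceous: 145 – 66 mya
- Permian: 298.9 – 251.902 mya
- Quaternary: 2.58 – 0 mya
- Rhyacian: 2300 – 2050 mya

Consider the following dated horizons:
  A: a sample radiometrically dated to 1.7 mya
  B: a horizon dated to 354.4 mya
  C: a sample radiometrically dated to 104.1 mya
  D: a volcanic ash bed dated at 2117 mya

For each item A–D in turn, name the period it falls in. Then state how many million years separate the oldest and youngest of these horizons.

A — Quaternary; B — Carboniferous; C — Cretaceous; D — Rhyacian; span 2115.3 million years

A: 1.7 Ma lies in 2.58–0 Ma, so Quaternary.
B: 354.4 Ma lies in 358.9–298.9 Ma, so Carboniferous.
C: 104.1 Ma lies in 145–66 Ma, so Cretaceous.
D: 2117 Ma lies in 2300–2050 Ma, so Rhyacian.
Oldest = 2117 Ma, youngest = 1.7 Ma → span 2115.3 Myr.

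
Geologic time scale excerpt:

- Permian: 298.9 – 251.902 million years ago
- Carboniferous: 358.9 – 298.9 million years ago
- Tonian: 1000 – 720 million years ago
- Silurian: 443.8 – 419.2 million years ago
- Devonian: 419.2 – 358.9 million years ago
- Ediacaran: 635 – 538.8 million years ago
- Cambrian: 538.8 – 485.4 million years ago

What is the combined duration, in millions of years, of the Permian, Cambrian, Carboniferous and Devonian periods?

220.698 million years

Duration is start − end for each: (298.9 − 251.902) + (538.8 − 485.4) + (358.9 − 298.9) + (419.2 − 358.9).
That is 46.998 + 53.4 + 60 + 60.3, which totals 220.698 million years.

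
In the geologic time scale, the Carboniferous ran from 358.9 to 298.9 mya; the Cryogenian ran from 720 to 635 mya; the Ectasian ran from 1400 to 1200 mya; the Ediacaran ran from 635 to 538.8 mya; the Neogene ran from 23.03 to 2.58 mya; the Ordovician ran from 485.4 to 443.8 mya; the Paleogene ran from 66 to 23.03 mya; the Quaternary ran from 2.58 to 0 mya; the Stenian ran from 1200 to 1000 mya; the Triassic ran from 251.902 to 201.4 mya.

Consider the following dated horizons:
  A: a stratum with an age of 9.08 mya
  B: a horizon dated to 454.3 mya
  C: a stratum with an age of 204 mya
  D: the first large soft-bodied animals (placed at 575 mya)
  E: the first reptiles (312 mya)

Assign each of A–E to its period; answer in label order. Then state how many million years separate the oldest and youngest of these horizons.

Match each age against the start–end ranges in the excerpt: A = 9.08 Ma → Neogene (23.03–2.58); B = 454.3 Ma → Ordovician (485.4–443.8); C = 204 Ma → Triassic (251.902–201.4); D = 575 Ma → Ediacaran (635–538.8); E = 312 Ma → Carboniferous (358.9–298.9).
The largest age is 575 Ma and the smallest is 9.08 Ma; their difference is 565.92 Myr.

A — Neogene; B — Ordovician; C — Triassic; D — Ediacaran; E — Carboniferous; span 565.92 million years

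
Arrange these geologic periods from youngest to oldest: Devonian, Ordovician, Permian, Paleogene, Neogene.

Neogene → Paleogene → Permian → Devonian → Ordovician

Era membership (oldest first within each) — Paleozoic: Ordovician, Devonian, Permian; Cenozoic: Paleogene, Neogene. Paleozoic precedes Mesozoic, which precedes Cenozoic. Concatenating the groups in that era order and then reversing gives youngest to oldest.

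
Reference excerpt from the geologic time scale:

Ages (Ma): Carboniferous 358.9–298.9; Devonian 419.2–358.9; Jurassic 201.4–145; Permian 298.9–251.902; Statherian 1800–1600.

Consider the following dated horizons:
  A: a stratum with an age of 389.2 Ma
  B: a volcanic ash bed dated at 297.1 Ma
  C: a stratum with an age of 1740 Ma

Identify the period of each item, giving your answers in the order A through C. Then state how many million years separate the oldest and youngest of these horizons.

A — Devonian; B — Permian; C — Statherian; span 1442.9 million years

Match each age against the start–end ranges in the excerpt: A = 389.2 Ma → Devonian (419.2–358.9); B = 297.1 Ma → Permian (298.9–251.902); C = 1740 Ma → Statherian (1800–1600).
The largest age is 1740 Ma and the smallest is 297.1 Ma; their difference is 1442.9 Myr.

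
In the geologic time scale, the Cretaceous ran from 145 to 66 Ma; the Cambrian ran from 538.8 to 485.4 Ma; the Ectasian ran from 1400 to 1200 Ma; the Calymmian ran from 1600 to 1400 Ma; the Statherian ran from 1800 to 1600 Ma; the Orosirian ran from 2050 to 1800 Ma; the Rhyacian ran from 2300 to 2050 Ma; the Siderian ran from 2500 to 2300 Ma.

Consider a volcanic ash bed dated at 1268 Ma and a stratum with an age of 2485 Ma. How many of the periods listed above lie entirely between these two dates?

2485 Ma sits inside the Siderian (2500–2300) and 1268 Ma inside the Ectasian (1400–1200); neither of those is wholly between the two dates.
The listed periods lying completely between them are Rhyacian, Orosirian, Statherian, Calymmian — 4 in all.

4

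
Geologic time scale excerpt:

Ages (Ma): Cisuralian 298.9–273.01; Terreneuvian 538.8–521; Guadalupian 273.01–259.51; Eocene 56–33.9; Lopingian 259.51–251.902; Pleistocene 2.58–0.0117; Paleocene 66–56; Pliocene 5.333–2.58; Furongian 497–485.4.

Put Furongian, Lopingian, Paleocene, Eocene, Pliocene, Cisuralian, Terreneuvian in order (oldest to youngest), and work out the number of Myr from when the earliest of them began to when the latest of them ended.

From the excerpt: Furongian 497–485.4; Lopingian 259.51–251.902; Paleocene 66–56; Eocene 56–33.9; Pliocene 5.333–2.58; Cisuralian 298.9–273.01; Terreneuvian 538.8–521 (Ma).
Larger Ma is earlier, so the oldest is Terreneuvian and the youngest is Pliocene; oldest to youngest: Terreneuvian, Furongian, Cisuralian, Lopingian, Paleocene, Eocene, Pliocene.
Oldest start 538.8 minus youngest end 2.58 gives 536.22 Myr overall.

Terreneuvian, Furongian, Cisuralian, Lopingian, Paleocene, Eocene, Pliocene; total span 536.22 Myr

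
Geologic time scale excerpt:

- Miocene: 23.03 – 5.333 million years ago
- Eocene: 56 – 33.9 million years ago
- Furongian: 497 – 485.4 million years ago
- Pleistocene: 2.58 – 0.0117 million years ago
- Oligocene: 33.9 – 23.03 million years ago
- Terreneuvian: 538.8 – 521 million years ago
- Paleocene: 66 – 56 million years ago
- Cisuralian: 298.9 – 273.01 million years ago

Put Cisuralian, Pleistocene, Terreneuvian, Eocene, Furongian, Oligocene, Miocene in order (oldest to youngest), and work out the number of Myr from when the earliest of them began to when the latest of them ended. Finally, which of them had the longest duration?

Terreneuvian → Furongian → Cisuralian → Eocene → Oligocene → Miocene → Pleistocene; total span 538.7883 Myr; longest is Cisuralian

Start ages (Ma): Terreneuvian 538.8, Furongian 497, Cisuralian 298.9, Eocene 56, Oligocene 33.9, Miocene 23.03, Pleistocene 2.58.
Ordered oldest to youngest: Terreneuvian, Furongian, Cisuralian, Eocene, Oligocene, Miocene, Pleistocene.
Span = 538.8 − 0.0117 = 538.7883 Myr.
Durations: Cisuralian 25.89, Pleistocene 2.5683, Oligocene 10.87, Miocene 17.697, Terreneuvian 17.8, Furongian 11.6, Eocene 22.1 → longest is Cisuralian (25.89 Myr).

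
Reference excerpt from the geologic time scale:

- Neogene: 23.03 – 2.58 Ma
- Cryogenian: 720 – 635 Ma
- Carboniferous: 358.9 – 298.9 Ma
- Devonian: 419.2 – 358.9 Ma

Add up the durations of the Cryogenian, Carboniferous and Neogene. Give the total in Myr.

165.45 million years

Each duration: Cryogenian = 85; Carboniferous = 60; Neogene = 20.45.
Sum: 85 + 60 + 20.45 = 165.45 Myr.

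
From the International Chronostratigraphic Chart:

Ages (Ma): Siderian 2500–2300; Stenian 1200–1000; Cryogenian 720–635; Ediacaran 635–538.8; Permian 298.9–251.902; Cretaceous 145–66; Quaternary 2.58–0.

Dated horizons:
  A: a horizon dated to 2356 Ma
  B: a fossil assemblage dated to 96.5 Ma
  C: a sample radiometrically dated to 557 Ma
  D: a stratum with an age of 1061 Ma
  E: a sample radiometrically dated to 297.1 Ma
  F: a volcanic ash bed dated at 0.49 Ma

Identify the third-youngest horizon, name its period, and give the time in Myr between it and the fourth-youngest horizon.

Smaller Ma means younger, so youngest first: F 0.49 < B 96.5 < E 297.1 < C 557 < D 1061 < A 2356.
Counting 3 along gives E (297.1 Ma); the excerpt puts that inside the Permian, 298.9–251.902 Ma.
Next in line is C (557 Ma), and 557 − 297.1 = 259.9 Myr.

E, in the Permian; 259.9 million years to C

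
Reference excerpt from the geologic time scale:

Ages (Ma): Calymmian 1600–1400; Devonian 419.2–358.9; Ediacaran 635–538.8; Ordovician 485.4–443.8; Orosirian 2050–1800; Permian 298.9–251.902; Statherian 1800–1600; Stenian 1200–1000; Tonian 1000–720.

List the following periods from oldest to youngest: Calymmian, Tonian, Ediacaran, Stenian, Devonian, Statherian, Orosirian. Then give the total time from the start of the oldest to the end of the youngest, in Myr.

From the excerpt: Calymmian 1600–1400; Tonian 1000–720; Ediacaran 635–538.8; Stenian 1200–1000; Devonian 419.2–358.9; Statherian 1800–1600; Orosirian 2050–1800 (Ma).
Larger Ma is earlier, so the oldest is Orosirian and the youngest is Devonian; oldest to youngest: Orosirian, Statherian, Calymmian, Stenian, Tonian, Ediacaran, Devonian.
Oldest start 2050 minus youngest end 358.9 gives 1691.1 Myr overall.

Orosirian, Statherian, Calymmian, Stenian, Tonian, Ediacaran, Devonian; total span 1691.1 Myr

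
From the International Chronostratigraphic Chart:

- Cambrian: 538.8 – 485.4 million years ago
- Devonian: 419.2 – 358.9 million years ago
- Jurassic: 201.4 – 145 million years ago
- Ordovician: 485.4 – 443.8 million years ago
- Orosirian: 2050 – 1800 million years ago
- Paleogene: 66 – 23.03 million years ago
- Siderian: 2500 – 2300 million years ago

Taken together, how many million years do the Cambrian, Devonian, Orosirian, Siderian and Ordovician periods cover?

Each duration: Cambrian = 53.4; Devonian = 60.3; Orosirian = 250; Siderian = 200; Ordovician = 41.6.
Sum: 53.4 + 60.3 + 250 + 200 + 41.6 = 605.3 Myr.

605.3 million years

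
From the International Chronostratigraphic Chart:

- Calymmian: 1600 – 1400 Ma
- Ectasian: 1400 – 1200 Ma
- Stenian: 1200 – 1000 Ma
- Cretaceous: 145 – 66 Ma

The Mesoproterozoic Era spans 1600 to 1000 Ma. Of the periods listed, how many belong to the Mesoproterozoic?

3

Periods inside 1600–1000 Ma: Calymmian, Ectasian, Stenian — 3 in total.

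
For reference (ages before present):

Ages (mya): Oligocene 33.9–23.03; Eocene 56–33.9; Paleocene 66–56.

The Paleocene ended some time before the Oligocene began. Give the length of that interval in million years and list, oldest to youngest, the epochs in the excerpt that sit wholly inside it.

22.1 million years; Eocene

End of Paleocene = 56 Ma; start of Oligocene = 33.9 Ma.
Gap = 56 − 33.9 = 22.1 Myr.
Epochs wholly inside 56–33.9 Ma: Eocene (56–33.9).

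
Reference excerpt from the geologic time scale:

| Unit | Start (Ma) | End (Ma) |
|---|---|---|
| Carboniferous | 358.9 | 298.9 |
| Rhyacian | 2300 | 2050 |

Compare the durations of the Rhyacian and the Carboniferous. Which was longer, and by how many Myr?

Rhyacian: 2300 − 2050 = 250 Myr.
Carboniferous: 358.9 − 298.9 = 60 Myr.
Difference: 250 − 60 = 190 Myr, so the Rhyacian was longer.

Rhyacian, by 190 million years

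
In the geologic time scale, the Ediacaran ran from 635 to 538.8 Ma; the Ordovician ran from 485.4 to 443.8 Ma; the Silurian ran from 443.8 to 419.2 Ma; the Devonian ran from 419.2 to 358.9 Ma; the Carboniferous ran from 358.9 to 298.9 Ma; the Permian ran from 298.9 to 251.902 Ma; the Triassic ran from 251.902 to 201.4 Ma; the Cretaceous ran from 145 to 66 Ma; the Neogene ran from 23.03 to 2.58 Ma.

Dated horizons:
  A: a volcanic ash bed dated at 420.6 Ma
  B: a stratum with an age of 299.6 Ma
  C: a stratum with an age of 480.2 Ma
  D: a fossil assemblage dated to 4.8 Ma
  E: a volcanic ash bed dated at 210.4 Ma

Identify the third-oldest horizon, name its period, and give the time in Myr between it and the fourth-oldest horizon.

B, in the Carboniferous; 89.2 million years to E

Larger Ma means older, so oldest first: C 480.2 > A 420.6 > B 299.6 > E 210.4 > D 4.8.
Counting 3 along gives B (299.6 Ma); the excerpt puts that inside the Carboniferous, 358.9–298.9 Ma.
Next in line is E (210.4 Ma), and 299.6 − 210.4 = 89.2 Myr.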